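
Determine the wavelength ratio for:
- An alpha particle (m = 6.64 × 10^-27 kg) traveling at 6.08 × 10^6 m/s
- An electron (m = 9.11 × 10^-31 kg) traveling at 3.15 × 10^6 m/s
λ₁/λ₂ = 7.11 × 10^-5

Using λ = h/(mv):

λ₁ = h/(m₁v₁) = 1.64 × 10^-14 m
λ₂ = h/(m₂v₂) = 2.31 × 10^-10 m

Ratio λ₁/λ₂ = (m₂v₂)/(m₁v₁)
         = (9.11 × 10^-31 kg × 3.15 × 10^6 m/s) / (6.64 × 10^-27 kg × 6.08 × 10^6 m/s)
         = 7.11 × 10^-5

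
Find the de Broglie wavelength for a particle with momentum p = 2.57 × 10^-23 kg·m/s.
2.58 × 10^-11 m

Using the de Broglie relation λ = h/p:

λ = h/p
λ = (6.626 × 10^-34 J·s) / (2.57 × 10^-23 kg·m/s)
λ = 2.58 × 10^-11 m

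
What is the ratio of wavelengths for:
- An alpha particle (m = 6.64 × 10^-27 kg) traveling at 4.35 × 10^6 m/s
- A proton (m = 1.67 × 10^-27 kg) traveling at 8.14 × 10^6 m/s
λ₁/λ₂ = 0.471

Using λ = h/(mv):

λ₁ = h/(m₁v₁) = 2.29 × 10^-14 m
λ₂ = h/(m₂v₂) = 4.87 × 10^-14 m

Ratio λ₁/λ₂ = (m₂v₂)/(m₁v₁)
         = (1.67 × 10^-27 kg × 8.14 × 10^6 m/s) / (6.64 × 10^-27 kg × 4.35 × 10^6 m/s)
         = 0.471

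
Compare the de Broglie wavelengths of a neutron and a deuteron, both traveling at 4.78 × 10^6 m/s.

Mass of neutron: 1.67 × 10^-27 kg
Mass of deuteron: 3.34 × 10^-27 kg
The neutron has the longer wavelength.

Using λ = h/(mv), since both particles have the same velocity, the wavelength depends only on mass.

For neutron: λ₁ = h/(m₁v) = 8.30 × 10^-14 m
For deuteron: λ₂ = h/(m₂v) = 4.15 × 10^-14 m

Since λ ∝ 1/m at constant velocity, the lighter particle has the longer wavelength.

The neutron has the longer de Broglie wavelength.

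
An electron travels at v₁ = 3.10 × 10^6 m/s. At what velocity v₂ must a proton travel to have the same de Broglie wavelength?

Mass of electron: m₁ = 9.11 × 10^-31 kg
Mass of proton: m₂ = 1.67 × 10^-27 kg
v₂ = 1.69 × 10^3 m/s

For equal de Broglie wavelengths: λ₁ = λ₂

h/(m₁v₁) = h/(m₂v₂)
m₁v₁ = m₂v₂
v₂ = v₁ · (m₁/m₂)

v₂ = 3.10 × 10^6 m/s × (9.11 × 10^-31 kg / 1.67 × 10^-27 kg)
v₂ = 1.69 × 10^3 m/s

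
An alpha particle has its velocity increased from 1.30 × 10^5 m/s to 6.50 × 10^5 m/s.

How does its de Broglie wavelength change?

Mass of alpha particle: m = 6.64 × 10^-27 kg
The wavelength decreases by a factor of 5.

Using λ = h/(mv):

Initial wavelength: λ₁ = h/(mv₁) = 7.68 × 10^-13 m
Final wavelength: λ₂ = h/(mv₂) = 1.54 × 10^-13 m

Since λ ∝ 1/v, when velocity increases by a factor of 5, the wavelength decreases by a factor of 5.

λ₂/λ₁ = v₁/v₂ = 1/5

The wavelength decreases by a factor of 5.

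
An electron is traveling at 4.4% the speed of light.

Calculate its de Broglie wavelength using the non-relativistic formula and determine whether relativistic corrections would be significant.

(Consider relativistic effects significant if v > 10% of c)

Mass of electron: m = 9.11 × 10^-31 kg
No, relativistic corrections are not needed.

Using the non-relativistic de Broglie formula λ = h/(mv):

v = 4.4% × c = 1.319 × 10^7 m/s

λ = h/(mv)
λ = (6.626 × 10^-34 J·s) / (9.11 × 10^-31 kg × 1.319 × 10^7 m/s)
λ = 5.51 × 10^-11 m

Since v = 4.4% of c < 10% of c, relativistic corrections are NOT significant and this non-relativistic result is a good approximation.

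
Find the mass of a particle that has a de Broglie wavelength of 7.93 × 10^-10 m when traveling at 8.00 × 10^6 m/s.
1.04 × 10^-31 kg

From the de Broglie relation λ = h/(mv), we solve for m:

m = h/(λv)
m = (6.626 × 10^-34 J·s) / (7.93 × 10^-10 m × 8.00 × 10^6 m/s)
m = 1.04 × 10^-31 kg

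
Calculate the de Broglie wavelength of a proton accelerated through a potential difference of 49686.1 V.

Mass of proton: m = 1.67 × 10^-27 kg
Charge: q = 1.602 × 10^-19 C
1.29 × 10^-13 m

When a particle is accelerated through voltage V, it gains kinetic energy KE = qV.

The de Broglie wavelength is then λ = h/√(2mqV):

λ = h/√(2mqV)
λ = (6.626 × 10^-34 J·s) / √(2 × 1.67 × 10^-27 kg × 1.602 × 10^-19 C × 49686.1 V)
λ = 1.29 × 10^-13 m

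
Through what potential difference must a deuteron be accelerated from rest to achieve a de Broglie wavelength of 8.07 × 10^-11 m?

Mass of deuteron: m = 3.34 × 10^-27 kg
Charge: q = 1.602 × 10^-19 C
6.30 × 10^-2 V

From λ = h/√(2mqV), we solve for V:

λ² = h²/(2mqV)
V = h²/(2mqλ²)
V = (6.626 × 10^-34 J·s)² / (2 × 3.34 × 10^-27 kg × 1.602 × 10^-19 C × (8.07 × 10^-11 m)²)
V = 6.30 × 10^-2 V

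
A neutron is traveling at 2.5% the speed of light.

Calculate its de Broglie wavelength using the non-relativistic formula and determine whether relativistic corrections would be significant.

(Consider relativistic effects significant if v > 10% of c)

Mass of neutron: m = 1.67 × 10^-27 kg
No, relativistic corrections are not needed.

Using the non-relativistic de Broglie formula λ = h/(mv):

v = 2.5% × c = 7.495 × 10^6 m/s

λ = h/(mv)
λ = (6.626 × 10^-34 J·s) / (1.67 × 10^-27 kg × 7.495 × 10^6 m/s)
λ = 5.29 × 10^-14 m

Since v = 2.5% of c < 10% of c, relativistic corrections are NOT significant and this non-relativistic result is a good approximation.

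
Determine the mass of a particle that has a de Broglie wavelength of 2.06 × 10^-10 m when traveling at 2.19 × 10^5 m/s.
1.47 × 10^-29 kg

From the de Broglie relation λ = h/(mv), we solve for m:

m = h/(λv)
m = (6.626 × 10^-34 J·s) / (2.06 × 10^-10 m × 2.19 × 10^5 m/s)
m = 1.47 × 10^-29 kg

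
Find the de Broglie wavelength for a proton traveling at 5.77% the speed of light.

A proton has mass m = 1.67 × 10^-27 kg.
2.29 × 10^-14 m

Using the de Broglie relation λ = h/(mv):

v = 5.77% × c = 1.730 × 10^7 m/s

λ = h/(mv)
λ = (6.626 × 10^-34 J·s) / (1.67 × 10^-27 kg × 1.730 × 10^7 m/s)
λ = 2.29 × 10^-14 m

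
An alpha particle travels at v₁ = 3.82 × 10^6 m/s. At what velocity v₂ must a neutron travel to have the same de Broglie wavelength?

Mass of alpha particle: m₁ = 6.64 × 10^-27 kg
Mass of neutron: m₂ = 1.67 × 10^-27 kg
v₂ = 1.52 × 10^7 m/s

For equal de Broglie wavelengths: λ₁ = λ₂

h/(m₁v₁) = h/(m₂v₂)
m₁v₁ = m₂v₂
v₂ = v₁ · (m₁/m₂)

v₂ = 3.82 × 10^6 m/s × (6.64 × 10^-27 kg / 1.67 × 10^-27 kg)
v₂ = 1.52 × 10^7 m/s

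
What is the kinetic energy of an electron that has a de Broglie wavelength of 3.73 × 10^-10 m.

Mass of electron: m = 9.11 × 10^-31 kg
1.73 × 10^-18 J (or 10.8 eV)

From λ = h/√(2mKE), we solve for KE:

λ² = h²/(2mKE)
KE = h²/(2mλ²)
KE = (6.626 × 10^-34 J·s)² / (2 × 9.11 × 10^-31 kg × (3.73 × 10^-10 m)²)
KE = 1.73 × 10^-18 J
KE = 10.8 eV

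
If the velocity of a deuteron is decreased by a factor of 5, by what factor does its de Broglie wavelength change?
The wavelength increases by a factor of 5.

From λ = h/(mv), the wavelength is inversely proportional to velocity:

λ ∝ 1/v

If v → v/5, then λ → 5λ

When velocity is decreased by a factor of 5, the wavelength increases by a factor of 5.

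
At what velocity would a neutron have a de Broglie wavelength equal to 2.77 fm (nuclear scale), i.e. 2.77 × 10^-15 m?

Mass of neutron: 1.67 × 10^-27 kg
1.43 × 10^8 m/s

From λ = h/(mv), solve for v:

v = h/(mλ)
v = (6.626 × 10^-34 J·s) / (1.67 × 10^-27 kg × 2.77 × 10^-15 m)
v = 1.43 × 10^8 m/s

Note: This velocity is 47.8% of the speed of light, so relativistic corrections would be needed for a more accurate calculation.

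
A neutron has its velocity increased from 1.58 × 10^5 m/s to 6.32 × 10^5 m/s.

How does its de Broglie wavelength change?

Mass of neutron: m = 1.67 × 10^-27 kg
The wavelength decreases by a factor of 4.

Using λ = h/(mv):

Initial wavelength: λ₁ = h/(mv₁) = 2.51 × 10^-12 m
Final wavelength: λ₂ = h/(mv₂) = 6.28 × 10^-13 m

Since λ ∝ 1/v, when velocity increases by a factor of 4, the wavelength decreases by a factor of 4.

λ₂/λ₁ = v₁/v₂ = 1/4

The wavelength decreases by a factor of 4.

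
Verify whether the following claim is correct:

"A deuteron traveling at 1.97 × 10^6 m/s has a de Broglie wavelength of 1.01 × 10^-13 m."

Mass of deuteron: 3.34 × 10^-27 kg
True

The claim is correct.

Using λ = h/(mv):
λ = (6.626 × 10^-34 J·s) / (3.34 × 10^-27 kg × 1.97 × 10^6 m/s)
λ = 1.01 × 10^-13 m

This matches the claimed value.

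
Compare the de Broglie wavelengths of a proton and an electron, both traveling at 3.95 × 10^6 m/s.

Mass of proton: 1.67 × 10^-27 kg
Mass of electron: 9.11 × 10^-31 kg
The electron has the longer wavelength.

Using λ = h/(mv), since both particles have the same velocity, the wavelength depends only on mass.

For proton: λ₁ = h/(m₁v) = 1.00 × 10^-13 m
For electron: λ₂ = h/(m₂v) = 1.84 × 10^-10 m

Since λ ∝ 1/m at constant velocity, the lighter particle has the longer wavelength.

The electron has the longer de Broglie wavelength.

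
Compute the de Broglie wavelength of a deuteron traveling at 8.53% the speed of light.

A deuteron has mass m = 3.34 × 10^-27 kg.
7.76 × 10^-15 m

Using the de Broglie relation λ = h/(mv):

v = 8.53% × c = 2.557 × 10^7 m/s

λ = h/(mv)
λ = (6.626 × 10^-34 J·s) / (3.34 × 10^-27 kg × 2.557 × 10^7 m/s)
λ = 7.76 × 10^-15 m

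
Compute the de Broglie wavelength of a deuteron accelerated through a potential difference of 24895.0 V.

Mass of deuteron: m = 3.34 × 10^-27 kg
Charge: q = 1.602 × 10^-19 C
1.28 × 10^-13 m

When a particle is accelerated through voltage V, it gains kinetic energy KE = qV.

The de Broglie wavelength is then λ = h/√(2mqV):

λ = h/√(2mqV)
λ = (6.626 × 10^-34 J·s) / √(2 × 3.34 × 10^-27 kg × 1.602 × 10^-19 C × 24895.0 V)
λ = 1.28 × 10^-13 m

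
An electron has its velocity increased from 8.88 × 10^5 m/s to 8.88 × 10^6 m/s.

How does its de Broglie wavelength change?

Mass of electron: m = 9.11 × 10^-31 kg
The wavelength decreases by a factor of 10.

Using λ = h/(mv):

Initial wavelength: λ₁ = h/(mv₁) = 8.19 × 10^-10 m
Final wavelength: λ₂ = h/(mv₂) = 8.19 × 10^-11 m

Since λ ∝ 1/v, when velocity increases by a factor of 10, the wavelength decreases by a factor of 10.

λ₂/λ₁ = v₁/v₂ = 1/10

The wavelength decreases by a factor of 10.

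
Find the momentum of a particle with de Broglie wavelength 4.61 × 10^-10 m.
1.44 × 10^-24 kg·m/s

From the de Broglie relation λ = h/p, we solve for p:

p = h/λ
p = (6.626 × 10^-34 J·s) / (4.61 × 10^-10 m)
p = 1.44 × 10^-24 kg·m/s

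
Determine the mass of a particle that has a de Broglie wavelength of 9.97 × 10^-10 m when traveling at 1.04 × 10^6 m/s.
6.39 × 10^-31 kg

From the de Broglie relation λ = h/(mv), we solve for m:

m = h/(λv)
m = (6.626 × 10^-34 J·s) / (9.97 × 10^-10 m × 1.04 × 10^6 m/s)
m = 6.39 × 10^-31 kg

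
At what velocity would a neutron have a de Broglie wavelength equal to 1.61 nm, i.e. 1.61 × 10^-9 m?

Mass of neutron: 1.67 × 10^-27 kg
2.46 × 10^2 m/s

From λ = h/(mv), solve for v:

v = h/(mλ)
v = (6.626 × 10^-34 J·s) / (1.67 × 10^-27 kg × 1.61 × 10^-9 m)
v = 2.46 × 10^2 m/s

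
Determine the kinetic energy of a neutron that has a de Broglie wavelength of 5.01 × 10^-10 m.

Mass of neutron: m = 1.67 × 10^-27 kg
5.24 × 10^-22 J (or 3.27 × 10^-3 eV)

From λ = h/√(2mKE), we solve for KE:

λ² = h²/(2mKE)
KE = h²/(2mλ²)
KE = (6.626 × 10^-34 J·s)² / (2 × 1.67 × 10^-27 kg × (5.01 × 10^-10 m)²)
KE = 5.24 × 10^-22 J
KE = 3.27 × 10^-3 eV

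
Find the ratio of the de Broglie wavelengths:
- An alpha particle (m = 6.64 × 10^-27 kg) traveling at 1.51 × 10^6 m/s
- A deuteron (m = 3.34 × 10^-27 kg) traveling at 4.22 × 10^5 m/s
λ₁/λ₂ = 0.141

Using λ = h/(mv):

λ₁ = h/(m₁v₁) = 6.61 × 10^-14 m
λ₂ = h/(m₂v₂) = 4.70 × 10^-13 m

Ratio λ₁/λ₂ = (m₂v₂)/(m₁v₁)
         = (3.34 × 10^-27 kg × 4.22 × 10^5 m/s) / (6.64 × 10^-27 kg × 1.51 × 10^6 m/s)
         = 0.141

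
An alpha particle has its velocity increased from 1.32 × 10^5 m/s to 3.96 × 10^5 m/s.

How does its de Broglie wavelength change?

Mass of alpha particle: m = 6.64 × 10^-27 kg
The wavelength decreases by a factor of 3.

Using λ = h/(mv):

Initial wavelength: λ₁ = h/(mv₁) = 7.56 × 10^-13 m
Final wavelength: λ₂ = h/(mv₂) = 2.52 × 10^-13 m

Since λ ∝ 1/v, when velocity increases by a factor of 3, the wavelength decreases by a factor of 3.

λ₂/λ₁ = v₁/v₂ = 1/3

The wavelength decreases by a factor of 3.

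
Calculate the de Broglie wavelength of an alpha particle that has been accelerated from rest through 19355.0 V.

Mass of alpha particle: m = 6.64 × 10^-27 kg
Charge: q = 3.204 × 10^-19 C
7.30 × 10^-14 m

When a particle is accelerated through voltage V, it gains kinetic energy KE = qV.

The de Broglie wavelength is then λ = h/√(2mqV):

λ = h/√(2mqV)
λ = (6.626 × 10^-34 J·s) / √(2 × 6.64 × 10^-27 kg × 3.204 × 10^-19 C × 19355.0 V)
λ = 7.30 × 10^-14 m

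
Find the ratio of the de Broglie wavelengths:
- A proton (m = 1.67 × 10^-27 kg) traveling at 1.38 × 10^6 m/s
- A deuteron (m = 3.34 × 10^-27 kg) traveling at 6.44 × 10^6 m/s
λ₁/λ₂ = 9.33

Using λ = h/(mv):

λ₁ = h/(m₁v₁) = 2.88 × 10^-13 m
λ₂ = h/(m₂v₂) = 3.08 × 10^-14 m

Ratio λ₁/λ₂ = (m₂v₂)/(m₁v₁)
         = (3.34 × 10^-27 kg × 6.44 × 10^6 m/s) / (1.67 × 10^-27 kg × 1.38 × 10^6 m/s)
         = 9.33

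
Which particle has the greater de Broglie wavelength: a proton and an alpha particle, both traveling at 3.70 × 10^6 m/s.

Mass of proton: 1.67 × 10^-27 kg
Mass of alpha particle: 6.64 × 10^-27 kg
The proton has the longer wavelength.

Using λ = h/(mv), since both particles have the same velocity, the wavelength depends only on mass.

For proton: λ₁ = h/(m₁v) = 1.07 × 10^-13 m
For alpha particle: λ₂ = h/(m₂v) = 2.70 × 10^-14 m

Since λ ∝ 1/m at constant velocity, the lighter particle has the longer wavelength.

The proton has the longer de Broglie wavelength.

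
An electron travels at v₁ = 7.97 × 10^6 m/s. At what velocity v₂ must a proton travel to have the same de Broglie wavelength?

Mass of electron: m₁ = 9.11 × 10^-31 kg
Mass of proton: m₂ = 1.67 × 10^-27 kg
v₂ = 4.35 × 10^3 m/s

For equal de Broglie wavelengths: λ₁ = λ₂

h/(m₁v₁) = h/(m₂v₂)
m₁v₁ = m₂v₂
v₂ = v₁ · (m₁/m₂)

v₂ = 7.97 × 10^6 m/s × (9.11 × 10^-31 kg / 1.67 × 10^-27 kg)
v₂ = 4.35 × 10^3 m/s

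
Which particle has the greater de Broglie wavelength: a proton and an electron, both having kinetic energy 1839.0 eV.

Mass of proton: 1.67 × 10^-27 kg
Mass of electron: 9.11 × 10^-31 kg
The electron has the longer wavelength.

Using λ = h/√(2mKE):

For proton: λ₁ = h/√(2m₁KE) = 6.68 × 10^-13 m
For electron: λ₂ = h/√(2m₂KE) = 2.86 × 10^-11 m

Since λ ∝ 1/√m at constant kinetic energy, the lighter particle has the longer wavelength.

The electron has the longer de Broglie wavelength.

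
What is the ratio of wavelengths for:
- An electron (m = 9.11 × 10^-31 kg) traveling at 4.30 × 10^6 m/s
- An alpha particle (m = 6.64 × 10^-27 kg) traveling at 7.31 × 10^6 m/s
λ₁/λ₂ = 1.24 × 10^4

Using λ = h/(mv):

λ₁ = h/(m₁v₁) = 1.69 × 10^-10 m
λ₂ = h/(m₂v₂) = 1.37 × 10^-14 m

Ratio λ₁/λ₂ = (m₂v₂)/(m₁v₁)
         = (6.64 × 10^-27 kg × 7.31 × 10^6 m/s) / (9.11 × 10^-31 kg × 4.30 × 10^6 m/s)
         = 1.24 × 10^4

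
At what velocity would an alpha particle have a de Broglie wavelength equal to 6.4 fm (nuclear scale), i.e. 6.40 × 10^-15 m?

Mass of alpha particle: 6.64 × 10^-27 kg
1.56 × 10^7 m/s

From λ = h/(mv), solve for v:

v = h/(mλ)
v = (6.626 × 10^-34 J·s) / (6.64 × 10^-27 kg × 6.40 × 10^-15 m)
v = 1.56 × 10^7 m/s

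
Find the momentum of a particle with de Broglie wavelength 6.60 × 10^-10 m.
1.00 × 10^-24 kg·m/s

From the de Broglie relation λ = h/p, we solve for p:

p = h/λ
p = (6.626 × 10^-34 J·s) / (6.60 × 10^-10 m)
p = 1.00 × 10^-24 kg·m/s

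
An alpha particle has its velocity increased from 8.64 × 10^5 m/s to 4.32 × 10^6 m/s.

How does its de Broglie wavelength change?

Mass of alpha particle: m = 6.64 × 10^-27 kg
The wavelength decreases by a factor of 5.

Using λ = h/(mv):

Initial wavelength: λ₁ = h/(mv₁) = 1.15 × 10^-13 m
Final wavelength: λ₂ = h/(mv₂) = 2.31 × 10^-14 m

Since λ ∝ 1/v, when velocity increases by a factor of 5, the wavelength decreases by a factor of 5.

λ₂/λ₁ = v₁/v₂ = 1/5

The wavelength decreases by a factor of 5.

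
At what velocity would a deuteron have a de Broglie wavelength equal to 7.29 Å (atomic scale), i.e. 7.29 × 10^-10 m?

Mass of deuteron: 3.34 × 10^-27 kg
2.72 × 10^2 m/s

From λ = h/(mv), solve for v:

v = h/(mλ)
v = (6.626 × 10^-34 J·s) / (3.34 × 10^-27 kg × 7.29 × 10^-10 m)
v = 2.72 × 10^2 m/s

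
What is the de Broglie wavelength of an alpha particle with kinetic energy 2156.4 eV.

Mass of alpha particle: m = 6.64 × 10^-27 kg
3.09 × 10^-13 m

Using λ = h/√(2mKE):

First convert KE to Joules: KE = 2156.4 eV = 3.455 × 10^-16 J

λ = h/√(2mKE)
λ = (6.626 × 10^-34 J·s) / √(2 × 6.64 × 10^-27 kg × 3.455 × 10^-16 J)
λ = 3.09 × 10^-13 m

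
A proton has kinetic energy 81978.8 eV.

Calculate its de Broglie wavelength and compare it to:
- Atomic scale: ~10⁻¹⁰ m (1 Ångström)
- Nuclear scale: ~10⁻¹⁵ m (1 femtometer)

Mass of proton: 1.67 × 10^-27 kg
λ = 1.00 × 10^-13 m, which is between nuclear and atomic scales.

Using λ = h/√(2mKE):

KE = 81978.8 eV = 1.313 × 10^-14 J

λ = h/√(2mKE)
λ = (6.626 × 10^-34 J·s) / √(2 × 1.67 × 10^-27 kg × 1.313 × 10^-14 J)
λ = 1.00 × 10^-13 m

Comparison:
- Atomic scale (10⁻¹⁰ m): λ is 0.001× this size
- Nuclear scale (10⁻¹⁵ m): λ is 1e+02× this size

The wavelength is between nuclear and atomic scales.

This wavelength is appropriate for probing atomic structure but too large for nuclear physics experiments.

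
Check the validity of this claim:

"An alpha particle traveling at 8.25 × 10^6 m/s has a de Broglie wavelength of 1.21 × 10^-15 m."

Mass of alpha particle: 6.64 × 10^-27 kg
False

The claim is incorrect.

Using λ = h/(mv):
λ = (6.626 × 10^-34 J·s) / (6.64 × 10^-27 kg × 8.25 × 10^6 m/s)
λ = 1.21 × 10^-14 m

The actual wavelength differs from the claimed 1.21 × 10^-15 m.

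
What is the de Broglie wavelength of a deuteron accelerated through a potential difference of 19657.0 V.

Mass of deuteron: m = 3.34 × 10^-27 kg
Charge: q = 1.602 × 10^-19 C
1.44 × 10^-13 m

When a particle is accelerated through voltage V, it gains kinetic energy KE = qV.

The de Broglie wavelength is then λ = h/√(2mqV):

λ = h/√(2mqV)
λ = (6.626 × 10^-34 J·s) / √(2 × 3.34 × 10^-27 kg × 1.602 × 10^-19 C × 19657.0 V)
λ = 1.44 × 10^-13 m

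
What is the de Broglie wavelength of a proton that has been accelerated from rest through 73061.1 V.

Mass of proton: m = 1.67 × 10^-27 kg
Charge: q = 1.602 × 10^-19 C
1.06 × 10^-13 m

When a particle is accelerated through voltage V, it gains kinetic energy KE = qV.

The de Broglie wavelength is then λ = h/√(2mqV):

λ = h/√(2mqV)
λ = (6.626 × 10^-34 J·s) / √(2 × 1.67 × 10^-27 kg × 1.602 × 10^-19 C × 73061.1 V)
λ = 1.06 × 10^-13 m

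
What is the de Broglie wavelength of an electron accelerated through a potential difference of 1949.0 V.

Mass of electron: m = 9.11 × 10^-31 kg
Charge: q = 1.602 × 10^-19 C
2.78 × 10^-11 m

When a particle is accelerated through voltage V, it gains kinetic energy KE = qV.

The de Broglie wavelength is then λ = h/√(2mqV):

λ = h/√(2mqV)
λ = (6.626 × 10^-34 J·s) / √(2 × 9.11 × 10^-31 kg × 1.602 × 10^-19 C × 1949.0 V)
λ = 2.78 × 10^-11 m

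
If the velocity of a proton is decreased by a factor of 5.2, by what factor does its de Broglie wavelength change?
The wavelength increases by a factor of 5.2.

From λ = h/(mv), the wavelength is inversely proportional to velocity:

λ ∝ 1/v

If v → v/5.2, then λ → 5.2λ

When velocity is decreased by a factor of 5.2, the wavelength increases by a factor of 5.2.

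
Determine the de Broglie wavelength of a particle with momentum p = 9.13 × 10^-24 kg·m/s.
7.26 × 10^-11 m

Using the de Broglie relation λ = h/p:

λ = h/p
λ = (6.626 × 10^-34 J·s) / (9.13 × 10^-24 kg·m/s)
λ = 7.26 × 10^-11 m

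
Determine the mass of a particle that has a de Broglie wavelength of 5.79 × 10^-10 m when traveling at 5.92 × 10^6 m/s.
1.93 × 10^-31 kg

From the de Broglie relation λ = h/(mv), we solve for m:

m = h/(λv)
m = (6.626 × 10^-34 J·s) / (5.79 × 10^-10 m × 5.92 × 10^6 m/s)
m = 1.93 × 10^-31 kg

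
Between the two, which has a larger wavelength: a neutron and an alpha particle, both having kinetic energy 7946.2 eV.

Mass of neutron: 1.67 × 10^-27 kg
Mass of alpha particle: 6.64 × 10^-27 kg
The neutron has the longer wavelength.

Using λ = h/√(2mKE):

For neutron: λ₁ = h/√(2m₁KE) = 3.21 × 10^-13 m
For alpha particle: λ₂ = h/√(2m₂KE) = 1.61 × 10^-13 m

Since λ ∝ 1/√m at constant kinetic energy, the lighter particle has the longer wavelength.

The neutron has the longer de Broglie wavelength.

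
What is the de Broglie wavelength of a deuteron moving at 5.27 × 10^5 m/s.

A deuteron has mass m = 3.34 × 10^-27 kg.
3.76 × 10^-13 m

Using the de Broglie relation λ = h/(mv):

λ = h/(mv)
λ = (6.626 × 10^-34 J·s) / (3.34 × 10^-27 kg × 5.27 × 10^5 m/s)
λ = 3.76 × 10^-13 m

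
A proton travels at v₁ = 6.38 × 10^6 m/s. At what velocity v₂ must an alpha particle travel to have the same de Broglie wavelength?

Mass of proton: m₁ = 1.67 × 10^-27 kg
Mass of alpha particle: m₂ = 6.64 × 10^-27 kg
v₂ = 1.60 × 10^6 m/s

For equal de Broglie wavelengths: λ₁ = λ₂

h/(m₁v₁) = h/(m₂v₂)
m₁v₁ = m₂v₂
v₂ = v₁ · (m₁/m₂)

v₂ = 6.38 × 10^6 m/s × (1.67 × 10^-27 kg / 6.64 × 10^-27 kg)
v₂ = 1.60 × 10^6 m/s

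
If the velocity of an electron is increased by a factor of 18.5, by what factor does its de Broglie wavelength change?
The wavelength decreases by a factor of 18.5.

From λ = h/(mv), the wavelength is inversely proportional to velocity:

λ ∝ 1/v

If v → 18.5v, then λ → λ/18.5

When velocity is increased by a factor of 18.5, the wavelength decreases by a factor of 18.5.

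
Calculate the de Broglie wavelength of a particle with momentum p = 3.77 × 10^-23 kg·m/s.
1.76 × 10^-11 m

Using the de Broglie relation λ = h/p:

λ = h/p
λ = (6.626 × 10^-34 J·s) / (3.77 × 10^-23 kg·m/s)
λ = 1.76 × 10^-11 m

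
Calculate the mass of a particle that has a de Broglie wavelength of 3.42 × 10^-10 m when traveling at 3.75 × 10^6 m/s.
5.17 × 10^-31 kg

From the de Broglie relation λ = h/(mv), we solve for m:

m = h/(λv)
m = (6.626 × 10^-34 J·s) / (3.42 × 10^-10 m × 3.75 × 10^6 m/s)
m = 5.17 × 10^-31 kg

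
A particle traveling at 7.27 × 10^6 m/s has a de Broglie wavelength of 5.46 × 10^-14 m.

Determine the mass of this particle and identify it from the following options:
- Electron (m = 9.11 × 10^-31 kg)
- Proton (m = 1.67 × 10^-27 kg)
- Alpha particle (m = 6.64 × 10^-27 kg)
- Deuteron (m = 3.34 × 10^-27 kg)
The particle is a proton.

From λ = h/(mv), solve for mass:

m = h/(λv)
m = (6.626 × 10^-34 J·s) / (5.46 × 10^-14 m × 7.27 × 10^6 m/s)
m = 1.67 × 10^-27 kg

Comparing with the listed masses, this is closest to a proton.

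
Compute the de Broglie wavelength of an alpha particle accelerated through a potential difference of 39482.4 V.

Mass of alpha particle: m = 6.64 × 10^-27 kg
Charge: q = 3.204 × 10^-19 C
5.11 × 10^-14 m

When a particle is accelerated through voltage V, it gains kinetic energy KE = qV.

The de Broglie wavelength is then λ = h/√(2mqV):

λ = h/√(2mqV)
λ = (6.626 × 10^-34 J·s) / √(2 × 6.64 × 10^-27 kg × 3.204 × 10^-19 C × 39482.4 V)
λ = 5.11 × 10^-14 m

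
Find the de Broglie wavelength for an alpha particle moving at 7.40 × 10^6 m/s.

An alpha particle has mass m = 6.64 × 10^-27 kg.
1.35 × 10^-14 m

Using the de Broglie relation λ = h/(mv):

λ = h/(mv)
λ = (6.626 × 10^-34 J·s) / (6.64 × 10^-27 kg × 7.40 × 10^6 m/s)
λ = 1.35 × 10^-14 m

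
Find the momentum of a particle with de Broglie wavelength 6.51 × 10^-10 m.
1.02 × 10^-24 kg·m/s

From the de Broglie relation λ = h/p, we solve for p:

p = h/λ
p = (6.626 × 10^-34 J·s) / (6.51 × 10^-10 m)
p = 1.02 × 10^-24 kg·m/s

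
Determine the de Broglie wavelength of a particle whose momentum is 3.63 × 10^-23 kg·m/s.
1.83 × 10^-11 m

Using the de Broglie relation λ = h/p:

λ = h/p
λ = (6.626 × 10^-34 J·s) / (3.63 × 10^-23 kg·m/s)
λ = 1.83 × 10^-11 m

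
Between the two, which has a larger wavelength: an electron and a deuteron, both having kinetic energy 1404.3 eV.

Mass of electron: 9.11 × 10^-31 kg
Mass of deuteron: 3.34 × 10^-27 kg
The electron has the longer wavelength.

Using λ = h/√(2mKE):

For electron: λ₁ = h/√(2m₁KE) = 3.27 × 10^-11 m
For deuteron: λ₂ = h/√(2m₂KE) = 5.40 × 10^-13 m

Since λ ∝ 1/√m at constant kinetic energy, the lighter particle has the longer wavelength.

The electron has the longer de Broglie wavelength.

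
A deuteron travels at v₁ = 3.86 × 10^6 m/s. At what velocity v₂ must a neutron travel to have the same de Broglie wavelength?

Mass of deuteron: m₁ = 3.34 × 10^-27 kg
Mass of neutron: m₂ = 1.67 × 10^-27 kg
v₂ = 7.72 × 10^6 m/s

For equal de Broglie wavelengths: λ₁ = λ₂

h/(m₁v₁) = h/(m₂v₂)
m₁v₁ = m₂v₂
v₂ = v₁ · (m₁/m₂)

v₂ = 3.86 × 10^6 m/s × (3.34 × 10^-27 kg / 1.67 × 10^-27 kg)
v₂ = 7.72 × 10^6 m/s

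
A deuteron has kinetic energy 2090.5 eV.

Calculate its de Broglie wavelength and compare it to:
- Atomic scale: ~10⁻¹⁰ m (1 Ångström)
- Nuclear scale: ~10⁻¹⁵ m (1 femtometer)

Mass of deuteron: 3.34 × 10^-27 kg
λ = 4.43 × 10^-13 m, which is between nuclear and atomic scales.

Using λ = h/√(2mKE):

KE = 2090.5 eV = 3.349 × 10^-16 J

λ = h/√(2mKE)
λ = (6.626 × 10^-34 J·s) / √(2 × 3.34 × 10^-27 kg × 3.349 × 10^-16 J)
λ = 4.43 × 10^-13 m

Comparison:
- Atomic scale (10⁻¹⁰ m): λ is 0.0044× this size
- Nuclear scale (10⁻¹⁵ m): λ is 4.4e+02× this size

The wavelength is between nuclear and atomic scales.

This wavelength is appropriate for probing atomic structure but too large for nuclear physics experiments.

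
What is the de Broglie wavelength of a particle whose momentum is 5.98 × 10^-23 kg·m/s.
1.11 × 10^-11 m

Using the de Broglie relation λ = h/p:

λ = h/p
λ = (6.626 × 10^-34 J·s) / (5.98 × 10^-23 kg·m/s)
λ = 1.11 × 10^-11 m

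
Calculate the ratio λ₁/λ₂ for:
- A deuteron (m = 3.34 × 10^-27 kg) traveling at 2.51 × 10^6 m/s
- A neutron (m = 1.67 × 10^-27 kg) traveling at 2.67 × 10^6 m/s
λ₁/λ₂ = 0.532

Using λ = h/(mv):

λ₁ = h/(m₁v₁) = 7.90 × 10^-14 m
λ₂ = h/(m₂v₂) = 1.49 × 10^-13 m

Ratio λ₁/λ₂ = (m₂v₂)/(m₁v₁)
         = (1.67 × 10^-27 kg × 2.67 × 10^6 m/s) / (3.34 × 10^-27 kg × 2.51 × 10^6 m/s)
         = 0.532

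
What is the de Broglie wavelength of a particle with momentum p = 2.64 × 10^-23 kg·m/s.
2.51 × 10^-11 m

Using the de Broglie relation λ = h/p:

λ = h/p
λ = (6.626 × 10^-34 J·s) / (2.64 × 10^-23 kg·m/s)
λ = 2.51 × 10^-11 m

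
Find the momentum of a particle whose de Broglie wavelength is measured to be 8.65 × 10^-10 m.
7.66 × 10^-25 kg·m/s

From the de Broglie relation λ = h/p, we solve for p:

p = h/λ
p = (6.626 × 10^-34 J·s) / (8.65 × 10^-10 m)
p = 7.66 × 10^-25 kg·m/s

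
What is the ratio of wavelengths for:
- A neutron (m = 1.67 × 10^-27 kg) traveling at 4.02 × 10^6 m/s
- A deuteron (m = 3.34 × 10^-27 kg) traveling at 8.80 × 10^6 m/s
λ₁/λ₂ = 4.38

Using λ = h/(mv):

λ₁ = h/(m₁v₁) = 9.87 × 10^-14 m
λ₂ = h/(m₂v₂) = 2.25 × 10^-14 m

Ratio λ₁/λ₂ = (m₂v₂)/(m₁v₁)
         = (3.34 × 10^-27 kg × 8.80 × 10^6 m/s) / (1.67 × 10^-27 kg × 4.02 × 10^6 m/s)
         = 4.38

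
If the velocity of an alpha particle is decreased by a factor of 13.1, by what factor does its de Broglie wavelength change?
The wavelength increases by a factor of 13.1.

From λ = h/(mv), the wavelength is inversely proportional to velocity:

λ ∝ 1/v

If v → v/13.1, then λ → 13.1λ

When velocity is decreased by a factor of 13.1, the wavelength increases by a factor of 13.1.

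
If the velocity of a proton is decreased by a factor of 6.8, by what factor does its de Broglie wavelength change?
The wavelength increases by a factor of 6.8.

From λ = h/(mv), the wavelength is inversely proportional to velocity:

λ ∝ 1/v

If v → v/6.8, then λ → 6.8λ

When velocity is decreased by a factor of 6.8, the wavelength increases by a factor of 6.8.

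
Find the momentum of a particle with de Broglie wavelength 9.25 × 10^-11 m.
7.16 × 10^-24 kg·m/s

From the de Broglie relation λ = h/p, we solve for p:

p = h/λ
p = (6.626 × 10^-34 J·s) / (9.25 × 10^-11 m)
p = 7.16 × 10^-24 kg·m/s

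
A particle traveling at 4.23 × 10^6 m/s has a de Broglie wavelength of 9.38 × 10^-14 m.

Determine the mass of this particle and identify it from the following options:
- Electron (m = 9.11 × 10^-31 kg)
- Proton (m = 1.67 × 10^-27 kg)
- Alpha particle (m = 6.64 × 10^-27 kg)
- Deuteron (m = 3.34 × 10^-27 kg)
The particle is a proton.

From λ = h/(mv), solve for mass:

m = h/(λv)
m = (6.626 × 10^-34 J·s) / (9.38 × 10^-14 m × 4.23 × 10^6 m/s)
m = 1.67 × 10^-27 kg

Comparing with the listed masses, this is closest to a proton.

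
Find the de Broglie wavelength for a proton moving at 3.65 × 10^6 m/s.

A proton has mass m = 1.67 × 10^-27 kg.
1.09 × 10^-13 m

Using the de Broglie relation λ = h/(mv):

λ = h/(mv)
λ = (6.626 × 10^-34 J·s) / (1.67 × 10^-27 kg × 3.65 × 10^6 m/s)
λ = 1.09 × 10^-13 m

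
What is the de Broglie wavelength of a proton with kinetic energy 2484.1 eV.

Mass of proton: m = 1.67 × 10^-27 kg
5.75 × 10^-13 m

Using λ = h/√(2mKE):

First convert KE to Joules: KE = 2484.1 eV = 3.980 × 10^-16 J

λ = h/√(2mKE)
λ = (6.626 × 10^-34 J·s) / √(2 × 1.67 × 10^-27 kg × 3.980 × 10^-16 J)
λ = 5.75 × 10^-13 m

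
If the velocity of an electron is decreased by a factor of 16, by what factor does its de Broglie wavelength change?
The wavelength increases by a factor of 16.

From λ = h/(mv), the wavelength is inversely proportional to velocity:

λ ∝ 1/v

If v → v/16, then λ → 16λ

When velocity is decreased by a factor of 16, the wavelength increases by a factor of 16.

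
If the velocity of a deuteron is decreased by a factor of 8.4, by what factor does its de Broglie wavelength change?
The wavelength increases by a factor of 8.4.

From λ = h/(mv), the wavelength is inversely proportional to velocity:

λ ∝ 1/v

If v → v/8.4, then λ → 8.4λ

When velocity is decreased by a factor of 8.4, the wavelength increases by a factor of 8.4.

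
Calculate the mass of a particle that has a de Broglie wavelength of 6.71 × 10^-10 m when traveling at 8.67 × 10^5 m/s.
1.14 × 10^-30 kg

From the de Broglie relation λ = h/(mv), we solve for m:

m = h/(λv)
m = (6.626 × 10^-34 J·s) / (6.71 × 10^-10 m × 8.67 × 10^5 m/s)
m = 1.14 × 10^-30 kg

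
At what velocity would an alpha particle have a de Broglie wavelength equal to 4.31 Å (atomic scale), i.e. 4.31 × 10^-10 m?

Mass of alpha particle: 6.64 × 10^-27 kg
2.32 × 10^2 m/s

From λ = h/(mv), solve for v:

v = h/(mλ)
v = (6.626 × 10^-34 J·s) / (6.64 × 10^-27 kg × 4.31 × 10^-10 m)
v = 2.32 × 10^2 m/s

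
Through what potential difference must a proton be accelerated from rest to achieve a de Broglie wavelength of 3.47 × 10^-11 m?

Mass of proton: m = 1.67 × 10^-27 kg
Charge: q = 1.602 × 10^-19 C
6.81 × 10^-1 V

From λ = h/√(2mqV), we solve for V:

λ² = h²/(2mqV)
V = h²/(2mqλ²)
V = (6.626 × 10^-34 J·s)² / (2 × 1.67 × 10^-27 kg × 1.602 × 10^-19 C × (3.47 × 10^-11 m)²)
V = 6.81 × 10^-1 V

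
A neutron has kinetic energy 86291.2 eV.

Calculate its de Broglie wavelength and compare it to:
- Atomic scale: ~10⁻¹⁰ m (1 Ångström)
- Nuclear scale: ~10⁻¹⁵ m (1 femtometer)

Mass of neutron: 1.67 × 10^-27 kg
λ = 9.75 × 10^-14 m, which is between nuclear and atomic scales.

Using λ = h/√(2mKE):

KE = 86291.2 eV = 1.383 × 10^-14 J

λ = h/√(2mKE)
λ = (6.626 × 10^-34 J·s) / √(2 × 1.67 × 10^-27 kg × 1.383 × 10^-14 J)
λ = 9.75 × 10^-14 m

Comparison:
- Atomic scale (10⁻¹⁰ m): λ is 0.00098× this size
- Nuclear scale (10⁻¹⁵ m): λ is 98× this size

The wavelength is between nuclear and atomic scales.

This wavelength is appropriate for probing atomic structure but too large for nuclear physics experiments.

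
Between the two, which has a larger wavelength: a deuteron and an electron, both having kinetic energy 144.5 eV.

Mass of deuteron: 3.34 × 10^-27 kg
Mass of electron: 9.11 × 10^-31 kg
The electron has the longer wavelength.

Using λ = h/√(2mKE):

For deuteron: λ₁ = h/√(2m₁KE) = 1.68 × 10^-12 m
For electron: λ₂ = h/√(2m₂KE) = 1.02 × 10^-10 m

Since λ ∝ 1/√m at constant kinetic energy, the lighter particle has the longer wavelength.

The electron has the longer de Broglie wavelength.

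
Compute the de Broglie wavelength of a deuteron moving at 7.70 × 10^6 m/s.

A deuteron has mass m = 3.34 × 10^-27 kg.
2.58 × 10^-14 m

Using the de Broglie relation λ = h/(mv):

λ = h/(mv)
λ = (6.626 × 10^-34 J·s) / (3.34 × 10^-27 kg × 7.70 × 10^6 m/s)
λ = 2.58 × 10^-14 m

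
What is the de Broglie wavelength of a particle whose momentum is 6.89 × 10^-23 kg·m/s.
9.62 × 10^-12 m

Using the de Broglie relation λ = h/p:

λ = h/p
λ = (6.626 × 10^-34 J·s) / (6.89 × 10^-23 kg·m/s)
λ = 9.62 × 10^-12 m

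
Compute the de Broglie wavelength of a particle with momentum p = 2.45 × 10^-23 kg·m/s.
2.70 × 10^-11 m

Using the de Broglie relation λ = h/p:

λ = h/p
λ = (6.626 × 10^-34 J·s) / (2.45 × 10^-23 kg·m/s)
λ = 2.70 × 10^-11 m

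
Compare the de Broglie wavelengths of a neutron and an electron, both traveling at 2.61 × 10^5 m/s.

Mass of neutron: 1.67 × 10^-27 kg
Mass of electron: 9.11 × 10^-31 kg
The electron has the longer wavelength.

Using λ = h/(mv), since both particles have the same velocity, the wavelength depends only on mass.

For neutron: λ₁ = h/(m₁v) = 1.52 × 10^-12 m
For electron: λ₂ = h/(m₂v) = 2.79 × 10^-9 m

Since λ ∝ 1/m at constant velocity, the lighter particle has the longer wavelength.

The electron has the longer de Broglie wavelength.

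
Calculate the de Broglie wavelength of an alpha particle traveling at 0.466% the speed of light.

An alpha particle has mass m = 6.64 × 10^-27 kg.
7.14 × 10^-14 m

Using the de Broglie relation λ = h/(mv):

v = 0.466% × c = 1.397 × 10^6 m/s

λ = h/(mv)
λ = (6.626 × 10^-34 J·s) / (6.64 × 10^-27 kg × 1.397 × 10^6 m/s)
λ = 7.14 × 10^-14 m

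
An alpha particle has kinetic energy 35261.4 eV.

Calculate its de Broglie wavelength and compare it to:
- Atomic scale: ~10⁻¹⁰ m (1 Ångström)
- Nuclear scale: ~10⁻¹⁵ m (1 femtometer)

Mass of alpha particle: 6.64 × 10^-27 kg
λ = 7.65 × 10^-14 m, which is between nuclear and atomic scales.

Using λ = h/√(2mKE):

KE = 35261.4 eV = 5.649 × 10^-15 J

λ = h/√(2mKE)
λ = (6.626 × 10^-34 J·s) / √(2 × 6.64 × 10^-27 kg × 5.649 × 10^-15 J)
λ = 7.65 × 10^-14 m

Comparison:
- Atomic scale (10⁻¹⁰ m): λ is 0.00076× this size
- Nuclear scale (10⁻¹⁵ m): λ is 76× this size

The wavelength is between nuclear and atomic scales.

This wavelength is appropriate for probing atomic structure but too large for nuclear physics experiments.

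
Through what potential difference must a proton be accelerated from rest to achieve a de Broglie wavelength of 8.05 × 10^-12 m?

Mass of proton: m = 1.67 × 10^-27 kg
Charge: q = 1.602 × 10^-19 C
12.7 V

From λ = h/√(2mqV), we solve for V:

λ² = h²/(2mqV)
V = h²/(2mqλ²)
V = (6.626 × 10^-34 J·s)² / (2 × 1.67 × 10^-27 kg × 1.602 × 10^-19 C × (8.05 × 10^-12 m)²)
V = 12.7 V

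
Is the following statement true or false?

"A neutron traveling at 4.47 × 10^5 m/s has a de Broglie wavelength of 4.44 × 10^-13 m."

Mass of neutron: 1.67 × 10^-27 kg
False

The claim is incorrect.

Using λ = h/(mv):
λ = (6.626 × 10^-34 J·s) / (1.67 × 10^-27 kg × 4.47 × 10^5 m/s)
λ = 8.88 × 10^-13 m

The actual wavelength differs from the claimed 4.44 × 10^-13 m.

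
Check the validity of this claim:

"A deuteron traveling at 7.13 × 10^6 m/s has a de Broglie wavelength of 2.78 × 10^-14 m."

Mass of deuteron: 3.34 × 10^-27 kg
True

The claim is correct.

Using λ = h/(mv):
λ = (6.626 × 10^-34 J·s) / (3.34 × 10^-27 kg × 7.13 × 10^6 m/s)
λ = 2.78 × 10^-14 m

This matches the claimed value.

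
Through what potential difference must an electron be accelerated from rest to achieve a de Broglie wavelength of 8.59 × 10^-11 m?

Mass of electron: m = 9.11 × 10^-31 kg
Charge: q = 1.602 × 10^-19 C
204 V

From λ = h/√(2mqV), we solve for V:

λ² = h²/(2mqV)
V = h²/(2mqλ²)
V = (6.626 × 10^-34 J·s)² / (2 × 9.11 × 10^-31 kg × 1.602 × 10^-19 C × (8.59 × 10^-11 m)²)
V = 204 V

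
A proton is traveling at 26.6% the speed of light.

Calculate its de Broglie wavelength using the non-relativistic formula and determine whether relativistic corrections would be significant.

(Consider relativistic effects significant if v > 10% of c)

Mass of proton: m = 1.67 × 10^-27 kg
Yes, relativistic corrections are needed.

Using the non-relativistic de Broglie formula λ = h/(mv):

v = 26.6% × c = 7.974 × 10^7 m/s

λ = h/(mv)
λ = (6.626 × 10^-34 J·s) / (1.67 × 10^-27 kg × 7.974 × 10^7 m/s)
λ = 4.98 × 10^-15 m

Since v = 26.6% of c > 10% of c, relativistic corrections ARE significant and the actual wavelength would differ from this non-relativistic estimate.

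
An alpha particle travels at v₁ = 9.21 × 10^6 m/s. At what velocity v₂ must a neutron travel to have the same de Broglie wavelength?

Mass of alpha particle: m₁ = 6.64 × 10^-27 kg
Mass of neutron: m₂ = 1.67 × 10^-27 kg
v₂ = 3.66 × 10^7 m/s

For equal de Broglie wavelengths: λ₁ = λ₂

h/(m₁v₁) = h/(m₂v₂)
m₁v₁ = m₂v₂
v₂ = v₁ · (m₁/m₂)

v₂ = 9.21 × 10^6 m/s × (6.64 × 10^-27 kg / 1.67 × 10^-27 kg)
v₂ = 3.66 × 10^7 m/s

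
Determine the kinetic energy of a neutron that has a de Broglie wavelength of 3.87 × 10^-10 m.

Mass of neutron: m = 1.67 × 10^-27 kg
8.78 × 10^-22 J (or 5.48 × 10^-3 eV)

From λ = h/√(2mKE), we solve for KE:

λ² = h²/(2mKE)
KE = h²/(2mλ²)
KE = (6.626 × 10^-34 J·s)² / (2 × 1.67 × 10^-27 kg × (3.87 × 10^-10 m)²)
KE = 8.78 × 10^-22 J
KE = 5.48 × 10^-3 eV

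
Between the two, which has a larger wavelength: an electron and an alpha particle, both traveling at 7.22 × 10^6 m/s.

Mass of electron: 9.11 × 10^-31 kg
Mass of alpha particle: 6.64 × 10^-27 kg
The electron has the longer wavelength.

Using λ = h/(mv), since both particles have the same velocity, the wavelength depends only on mass.

For electron: λ₁ = h/(m₁v) = 1.01 × 10^-10 m
For alpha particle: λ₂ = h/(m₂v) = 1.38 × 10^-14 m

Since λ ∝ 1/m at constant velocity, the lighter particle has the longer wavelength.

The electron has the longer de Broglie wavelength.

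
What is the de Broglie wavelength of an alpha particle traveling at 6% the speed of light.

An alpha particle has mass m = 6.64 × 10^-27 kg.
5.55 × 10^-15 m

Using the de Broglie relation λ = h/(mv):

v = 6% × c = 1.799 × 10^7 m/s

λ = h/(mv)
λ = (6.626 × 10^-34 J·s) / (6.64 × 10^-27 kg × 1.799 × 10^7 m/s)
λ = 5.55 × 10^-15 m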